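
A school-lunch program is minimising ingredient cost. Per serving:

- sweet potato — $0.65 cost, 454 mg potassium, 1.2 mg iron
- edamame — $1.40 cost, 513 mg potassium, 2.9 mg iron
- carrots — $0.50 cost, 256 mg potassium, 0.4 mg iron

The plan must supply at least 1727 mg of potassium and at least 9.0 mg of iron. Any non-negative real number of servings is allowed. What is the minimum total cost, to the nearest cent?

$4.38

Minimising a linear cost over {potassium ≥ 1727, iron ≥ 9.0, servings ≥ 0} — the optimum is at a vertex, using one or two foods.
sweet potato only: max(1727/454, 9.0/1.2) = 7.5 servings → $4.88.
edamame only: max(1727/513, 9.0/2.9) = 3.366 servings → $4.71.
carrots only: max(1727/256, 9.0/0.4) = 22.5 servings → $11.25.
sweet potato + edamame with both tight: 0.5582 servings and 2.872 servings → $4.38.
sweet potato + carrots: the both-tight solution has a negative serving — not a feasible corner.
edamame + carrots with both tight: 3.003 servings and 0.7284 servings → $4.57.
So the least-cost plan costs $4.38.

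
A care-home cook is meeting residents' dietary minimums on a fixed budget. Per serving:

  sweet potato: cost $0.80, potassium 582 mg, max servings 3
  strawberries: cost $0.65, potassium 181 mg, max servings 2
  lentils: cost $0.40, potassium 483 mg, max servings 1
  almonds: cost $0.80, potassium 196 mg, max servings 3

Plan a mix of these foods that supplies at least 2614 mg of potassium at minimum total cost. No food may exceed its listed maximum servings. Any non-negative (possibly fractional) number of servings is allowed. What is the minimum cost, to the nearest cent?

$4.19

Cost per mg of potassium: lentils $0.0008, sweet potato $0.0014, strawberries $0.0036, almonds $0.0041.
Take 1 serving of lentils: +483.0 mg potassium for $0.40 (total $0.40, still need 2131.0 mg).
Take 3 servings of sweet potato: +1746.0 mg potassium for $2.40 (total $2.80, still need 385.0 mg).
Take 2 servings of strawberries: +362.0 mg potassium for $1.30 (total $4.10, still need 23.0 mg).
Take 0.1173 servings of almonds: +23.0 mg potassium for $0.09 (total $4.19, still need 0.0 mg).
Filling from the cheapest source first is optimal under one linear minimum: $4.19.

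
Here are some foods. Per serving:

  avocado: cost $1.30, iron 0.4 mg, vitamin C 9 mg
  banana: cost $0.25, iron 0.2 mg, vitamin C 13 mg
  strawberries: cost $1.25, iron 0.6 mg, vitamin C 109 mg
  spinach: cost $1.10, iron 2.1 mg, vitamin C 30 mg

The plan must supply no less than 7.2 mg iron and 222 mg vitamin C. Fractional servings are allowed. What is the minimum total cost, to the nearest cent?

Two binding constraints pin down two serving amounts, so the optimal mix uses at most two foods. The candidates are each food alone (scaled to the tighter of iron/vitamin C) and each pair with both constraints tight.
avocado only: max(7.2/0.4, 222/9) = 24.67 servings → $32.07.
banana only: max(7.2/0.2, 222/13) = 36 servings → $9.00.
strawberries only: max(7.2/0.6, 222/109) = 12 servings → $15.00.
spinach only: max(7.2/2.1, 222/30) = 7.4 servings → $8.14.
avocado + banana with both tight: 14.47 servings and 7.059 servings → $20.58.
avocado + strawberries with both tight: 17.06 servings and 0.6283 servings → $22.96.
avocado + spinach: the both-tight solution has a negative serving — not a feasible corner.
banana + strawberries: intersection lies outside the first quadrant.
banana + spinach with both tight: 11.75 servings and 2.31 servings → $5.48.
strawberries + spinach with both tight: 1.186 servings and 3.09 servings → $4.88.
The minimum over all feasible corners is $4.88.

$4.88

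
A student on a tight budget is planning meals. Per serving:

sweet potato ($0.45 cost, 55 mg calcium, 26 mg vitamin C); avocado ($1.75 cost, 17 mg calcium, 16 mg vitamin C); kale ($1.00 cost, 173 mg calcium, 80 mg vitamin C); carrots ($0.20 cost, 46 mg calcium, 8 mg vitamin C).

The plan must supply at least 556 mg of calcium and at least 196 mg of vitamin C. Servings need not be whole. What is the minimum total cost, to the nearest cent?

Minimising a linear cost over {calcium ≥ 556, vitamin C ≥ 196, servings ≥ 0} — the optimum is at a vertex, using one or two foods.
sweet potato only: max(556/55, 196/26) = 10.11 servings → $4.55.
avocado only: max(556/17, 196/16) = 32.71 servings → $57.24.
kale only: max(556/173, 196/80) = 3.214 servings → $3.21.
carrots only: max(556/46, 196/8) = 24.5 servings → $4.90.
sweet potato + avocado: intersection lies outside the first quadrant.
sweet potato + kale: intersection lies outside the first quadrant.
sweet potato + carrots with both tight: 6.042 servings and 4.862 servings → $3.69.
avocado + kale: the both-tight solution has a negative serving — not a feasible corner.
avocado + carrots with both tight: 7.613 servings and 9.273 servings → $15.18.
kale + carrots with both tight: 1.99 servings and 4.605 servings → $2.91.
So the least-cost plan costs $2.91.

$2.91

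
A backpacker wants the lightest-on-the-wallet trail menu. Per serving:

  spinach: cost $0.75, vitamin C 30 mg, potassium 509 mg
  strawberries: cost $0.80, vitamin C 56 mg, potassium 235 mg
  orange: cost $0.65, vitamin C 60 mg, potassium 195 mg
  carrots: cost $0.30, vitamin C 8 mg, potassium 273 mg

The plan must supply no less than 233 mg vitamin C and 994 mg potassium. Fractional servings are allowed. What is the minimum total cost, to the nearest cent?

A basic optimal solution has at most two foods positive. Try each food alone and each pair with both targets met exactly.
spinach only: max(233/30, 994/509) = 7.767 servings → $5.83.
strawberries only: max(233/56, 994/235) = 4.23 servings → $3.38.
orange only: max(233/60, 994/195) = 5.097 servings → $3.31.
carrots only: max(233/8, 994/273) = 29.12 servings → $8.74.
spinach + strawberries with both tight: 0.04237 servings and 4.138 servings → $3.34.
spinach + orange with both tight: 0.5753 servings and 3.596 servings → $2.77.
spinach + carrots: intersection lies outside the first quadrant.
strawberries + orange: intersection lies outside the first quadrant.
strawberries + carrots with both tight: 4.151 servings and 0.0678 servings → $3.34.
orange + carrots with both tight: 3.756 servings and 0.9585 servings → $2.73.
The minimum over all feasible corners is $2.73.

$2.73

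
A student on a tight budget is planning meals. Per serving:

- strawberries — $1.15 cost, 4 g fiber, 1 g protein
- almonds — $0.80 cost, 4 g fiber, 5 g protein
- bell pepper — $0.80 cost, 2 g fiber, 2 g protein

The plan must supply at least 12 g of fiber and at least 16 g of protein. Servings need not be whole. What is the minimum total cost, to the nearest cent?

$2.56

With two linear requirements the optimum uses one or two foods; enumerate the corners.
strawberries only: max(12/4, 16/1) = 16 servings → $18.40.
almonds only: max(12/4, 16/5) = 3.2 servings → $2.56.
bell pepper only: max(12/2, 16/2) = 8 servings → $6.40.
strawberries + almonds: the both-tight solution has a negative serving — not a feasible corner.
strawberries + bell pepper: the both-tight solution has a negative serving — not a feasible corner.
almonds + bell pepper: the both-tight solution has a negative serving — not a feasible corner.
Cheapest feasible corner: $2.56.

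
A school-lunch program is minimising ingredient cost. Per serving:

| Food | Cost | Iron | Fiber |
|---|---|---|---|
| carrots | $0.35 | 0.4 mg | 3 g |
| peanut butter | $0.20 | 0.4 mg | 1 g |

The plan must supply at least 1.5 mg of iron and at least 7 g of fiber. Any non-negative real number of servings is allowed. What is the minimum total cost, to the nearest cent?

Check every corner: each single food scaled to meet both minima, and each pair solved so both constraints bind.
carrots only: max(1.5/0.4, 7/3) = 3.75 servings → $1.31.
peanut butter only: max(1.5/0.4, 7/1) = 7 servings → $1.40.
carrots + peanut butter with both tight: 1.625 servings and 2.125 servings → $0.99.
The minimum over all feasible corners is $0.99.

$0.99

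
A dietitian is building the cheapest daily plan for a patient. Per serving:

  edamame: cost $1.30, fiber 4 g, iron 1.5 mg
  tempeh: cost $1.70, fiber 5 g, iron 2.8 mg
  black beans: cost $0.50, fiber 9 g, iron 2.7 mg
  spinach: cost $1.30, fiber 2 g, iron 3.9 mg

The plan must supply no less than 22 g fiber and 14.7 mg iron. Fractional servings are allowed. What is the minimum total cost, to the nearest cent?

$2.72

This is a tiny linear program; its minimum lies at a vertex of the feasible set. List the vertices and price them.
edamame only: max(22/4, 14.7/1.5) = 9.8 servings → $12.74.
tempeh only: max(22/5, 14.7/2.8) = 5.25 servings → $8.93.
black beans only: max(22/9, 14.7/2.7) = 5.444 servings → $2.72.
spinach only: max(22/2, 14.7/3.9) = 11 servings → $14.30.
edamame + tempeh: the both-tight solution has a negative serving — not a feasible corner.
edamame + black beans with both targets exact would need a negative amount; discard.
edamame + spinach with both tight: 4.476 servings and 2.048 servings → $8.48.
tempeh + black beans with both targets exact would need a negative amount; discard.
tempeh + spinach with both tight: 4.058 servings and 0.8561 servings → $8.01.
black beans + spinach with both tight: 1.899 servings and 2.455 servings → $4.14.
The minimum over all feasible corners is $2.72.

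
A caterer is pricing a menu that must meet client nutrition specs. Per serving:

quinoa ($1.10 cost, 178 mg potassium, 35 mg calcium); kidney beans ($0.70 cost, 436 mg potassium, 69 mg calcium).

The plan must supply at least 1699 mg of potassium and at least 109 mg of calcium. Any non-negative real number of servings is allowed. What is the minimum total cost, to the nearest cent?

$2.73

A basic optimal solution has at most two foods positive. Try each food alone and each pair with both targets met exactly.
quinoa only: max(1699/178, 109/35) = 9.545 servings → $10.50.
kidney beans only: max(1699/436, 109/69) = 3.897 servings → $2.73.
quinoa + kidney beans: the both-tight solution has a negative serving — not a feasible corner.
The minimum over all feasible corners is $2.73.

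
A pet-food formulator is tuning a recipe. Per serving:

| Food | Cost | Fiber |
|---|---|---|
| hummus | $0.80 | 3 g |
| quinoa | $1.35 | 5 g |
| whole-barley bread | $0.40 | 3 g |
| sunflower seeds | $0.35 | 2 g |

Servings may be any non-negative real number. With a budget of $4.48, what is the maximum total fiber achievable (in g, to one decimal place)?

33.6 g

Fiber per dollar: whole-barley bread 7.5, sunflower seeds 5.714, hummus 3.75, quinoa 3.704.
With no serving limits, spend the whole cost allowance on whole-barley bread: $4.48 / $0.40 × 3 g = 33.6 g.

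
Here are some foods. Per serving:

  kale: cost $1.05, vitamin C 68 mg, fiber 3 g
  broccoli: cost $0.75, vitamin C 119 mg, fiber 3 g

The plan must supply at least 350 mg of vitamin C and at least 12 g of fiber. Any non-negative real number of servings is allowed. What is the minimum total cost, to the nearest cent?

An LP optimum is at a vertex; with two nutrient constraints at most two foods are used. Check each candidate.
kale only: max(350/68, 12/3) = 5.147 servings → $5.40.
broccoli only: max(350/119, 12/3) = 4 servings → $3.00.
kale + broccoli with both tight: 2.471 servings and 1.529 servings → $3.74.
So the least-cost plan costs $3.00.

$3.00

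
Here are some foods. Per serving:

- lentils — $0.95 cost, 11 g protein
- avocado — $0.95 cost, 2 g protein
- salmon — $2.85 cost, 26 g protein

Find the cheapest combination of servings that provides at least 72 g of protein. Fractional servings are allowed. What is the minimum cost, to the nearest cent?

Cost per g of protein: lentils $0.0864, salmon $0.1096, avocado $0.4750.
With no serving limits, use only lentils: 72 g / 11 g = 6.545 servings × $0.95 = $6.22.

$6.22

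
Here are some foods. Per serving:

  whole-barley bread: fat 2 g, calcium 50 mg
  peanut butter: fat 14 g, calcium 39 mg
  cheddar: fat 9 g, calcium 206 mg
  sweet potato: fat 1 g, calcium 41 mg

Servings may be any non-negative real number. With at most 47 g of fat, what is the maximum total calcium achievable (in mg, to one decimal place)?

1927.0 mg

Calcium per g fat: sweet potato 41, whole-barley bread 25, cheddar 22.89, peanut butter 2.786.
With no serving limits, spend the whole fat allowance on sweet potato: 47 g / 1 g × 41 mg = 1927.0 mg.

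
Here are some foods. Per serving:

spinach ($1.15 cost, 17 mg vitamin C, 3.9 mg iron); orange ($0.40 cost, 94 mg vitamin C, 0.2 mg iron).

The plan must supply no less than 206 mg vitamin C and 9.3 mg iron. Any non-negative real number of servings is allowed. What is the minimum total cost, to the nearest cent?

$3.35

spinach only: max(206/17, 9.3/3.9) = 12.12 servings → $13.94.
orange only: max(206/94, 9.3/0.2) = 46.5 servings → $18.60.
spinach + orange with both tight: 2.294 servings and 1.777 servings → $3.35.
Cheapest feasible corner: $3.35.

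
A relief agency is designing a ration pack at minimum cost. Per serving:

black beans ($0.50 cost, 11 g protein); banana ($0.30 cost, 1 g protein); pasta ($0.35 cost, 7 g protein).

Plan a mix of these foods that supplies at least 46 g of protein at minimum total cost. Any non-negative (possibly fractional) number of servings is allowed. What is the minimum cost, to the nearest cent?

$2.09

Cost per g of protein: black beans $0.0455, pasta $0.0500, banana $0.3000.
With no serving limits, use only black beans: 46 g / 11 g = 4.182 servings × $0.50 = $2.09.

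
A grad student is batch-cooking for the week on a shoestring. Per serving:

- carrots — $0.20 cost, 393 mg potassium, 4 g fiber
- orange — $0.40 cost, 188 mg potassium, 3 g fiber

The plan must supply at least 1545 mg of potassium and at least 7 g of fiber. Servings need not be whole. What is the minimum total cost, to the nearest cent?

carrots only: max(1545/393, 7/4) = 3.931 servings → $0.79.
orange only: max(1545/188, 7/3) = 8.218 servings → $3.29.
carrots + orange with both targets exact would need a negative amount; discard.
The minimum over all feasible corners is $0.79.

$0.79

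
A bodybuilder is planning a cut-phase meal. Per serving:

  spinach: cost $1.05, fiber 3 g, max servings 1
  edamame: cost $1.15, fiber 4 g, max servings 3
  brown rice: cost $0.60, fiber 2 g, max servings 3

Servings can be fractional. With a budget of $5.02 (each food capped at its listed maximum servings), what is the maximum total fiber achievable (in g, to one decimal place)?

Fiber per dollar: edamame 3.478, brown rice 3.333, spinach 2.857.
Take 3 servings of edamame: spends $3.45, +12.0 g fiber (running total 12.0 g).
Take 2.617 servings of brown rice: spends $1.57, +5.2 g fiber (running total 17.2 g).
Filling greedily by fiber-per-dollar is optimal for one linear limit, giving 17.2 g.

17.2 g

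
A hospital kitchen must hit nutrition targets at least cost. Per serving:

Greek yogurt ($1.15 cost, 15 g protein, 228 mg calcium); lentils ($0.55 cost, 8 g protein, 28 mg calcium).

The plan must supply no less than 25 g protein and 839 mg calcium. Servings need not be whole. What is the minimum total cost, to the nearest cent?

With two linear requirements the optimum uses one or two foods; enumerate the corners.
Greek yogurt only: max(25/15, 839/228) = 3.68 servings → $4.23.
lentils only: max(25/8, 839/28) = 29.96 servings → $16.48.
Greek yogurt + lentils with both targets exact would need a negative amount; discard.
So the least-cost plan costs $4.23.

$4.23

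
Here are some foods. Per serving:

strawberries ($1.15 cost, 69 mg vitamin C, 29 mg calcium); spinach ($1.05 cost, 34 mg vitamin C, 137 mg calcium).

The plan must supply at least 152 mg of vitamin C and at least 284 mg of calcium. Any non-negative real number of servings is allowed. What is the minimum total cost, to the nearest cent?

Compare the cost at each extreme point of the feasible region.
strawberries only: max(152/69, 284/29) = 9.793 servings → $11.26.
spinach only: max(152/34, 284/137) = 4.471 servings → $4.69.
strawberries + spinach with both tight: 1.319 servings and 1.794 servings → $3.40.
So the least-cost plan costs $3.40.

$3.40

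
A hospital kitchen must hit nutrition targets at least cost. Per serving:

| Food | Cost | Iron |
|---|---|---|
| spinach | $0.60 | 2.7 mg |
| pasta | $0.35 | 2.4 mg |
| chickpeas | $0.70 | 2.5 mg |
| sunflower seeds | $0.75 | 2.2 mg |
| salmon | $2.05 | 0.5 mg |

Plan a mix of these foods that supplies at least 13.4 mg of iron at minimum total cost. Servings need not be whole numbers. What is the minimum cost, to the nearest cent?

$1.95

Cost per mg of iron: pasta $0.1458, spinach $0.2222, chickpeas $0.2800, sunflower seeds $0.3409, salmon $4.1000.
With no serving limits, use only pasta: 13.4 mg / 2.4 mg = 5.583 servings × $0.35 = $1.95.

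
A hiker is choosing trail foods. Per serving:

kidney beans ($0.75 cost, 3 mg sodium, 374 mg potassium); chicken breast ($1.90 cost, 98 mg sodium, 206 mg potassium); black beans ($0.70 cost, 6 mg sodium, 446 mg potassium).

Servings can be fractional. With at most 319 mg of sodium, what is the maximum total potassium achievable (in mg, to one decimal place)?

Potassium per mg sodium: kidney beans 124.7, black beans 74.33, chicken breast 2.102.
With no serving limits, spend the whole sodium allowance on kidney beans: 319 mg / 3 mg × 374 mg = 39768.7 mg.

39768.7 mg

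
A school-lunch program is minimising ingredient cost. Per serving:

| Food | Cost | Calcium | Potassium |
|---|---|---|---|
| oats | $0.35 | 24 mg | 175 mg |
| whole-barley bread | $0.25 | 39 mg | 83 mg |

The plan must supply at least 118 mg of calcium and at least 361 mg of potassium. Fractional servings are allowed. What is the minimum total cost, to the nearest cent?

At the optimum either one food covers both requirements or two foods hit both targets exactly; no other combination can be cheaper.
oats only: max(118/24, 361/175) = 4.917 servings → $1.72.
whole-barley bread only: max(118/39, 361/83) = 4.349 servings → $1.09.
oats + whole-barley bread with both tight: 0.8866 servings and 2.48 servings → $0.93.
The minimum over all feasible corners is $0.93.

$0.93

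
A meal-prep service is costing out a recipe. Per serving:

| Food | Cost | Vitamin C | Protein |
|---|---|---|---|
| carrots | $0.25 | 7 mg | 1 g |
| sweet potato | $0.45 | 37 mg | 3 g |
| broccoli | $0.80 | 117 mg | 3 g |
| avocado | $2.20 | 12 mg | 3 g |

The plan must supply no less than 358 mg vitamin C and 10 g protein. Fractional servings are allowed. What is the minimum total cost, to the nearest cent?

$2.53

The cheapest plan sits at a corner of the feasible region — with two constraints it uses at most two foods.
carrots only: max(358/7, 10/1) = 51.14 servings → $12.79.
sweet potato only: max(358/37, 10/3) = 9.676 servings → $4.35.
broccoli only: max(358/117, 10/3) = 3.333 servings → $2.67.
avocado only: max(358/12, 10/3) = 29.83 servings → $65.63.
carrots + sweet potato with both targets exact would need a negative amount; discard.
carrots + broccoli with both tight: 1 serving and 3 servings → $2.65.
carrots + avocado: intersection lies outside the first quadrant.
sweet potato + broccoli with both tight: 0.4 servings and 2.933 servings → $2.53.
sweet potato + avocado: the both-tight solution has a negative serving — not a feasible corner.
broccoli + avocado with both tight: 3.029 servings and 0.3048 servings → $3.09.
Cheapest feasible corner: $2.53.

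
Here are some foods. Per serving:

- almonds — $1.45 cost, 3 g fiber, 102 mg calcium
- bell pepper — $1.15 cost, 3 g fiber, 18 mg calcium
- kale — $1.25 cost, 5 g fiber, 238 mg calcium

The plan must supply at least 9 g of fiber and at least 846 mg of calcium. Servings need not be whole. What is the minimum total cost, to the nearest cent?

At the optimum either one food covers both requirements or two foods hit both targets exactly; no other combination can be cheaper.
almonds only: max(9/3, 846/102) = 8.294 servings → $12.03.
bell pepper only: max(9/3, 846/18) = 47 servings → $54.05.
kale only: max(9/5, 846/238) = 3.555 servings → $4.44.
almonds + bell pepper with both targets exact would need a negative amount; discard.
almonds + kale: intersection lies outside the first quadrant.
bell pepper + kale: the both-tight solution has a negative serving — not a feasible corner.
The minimum over all feasible corners is $4.44.

$4.44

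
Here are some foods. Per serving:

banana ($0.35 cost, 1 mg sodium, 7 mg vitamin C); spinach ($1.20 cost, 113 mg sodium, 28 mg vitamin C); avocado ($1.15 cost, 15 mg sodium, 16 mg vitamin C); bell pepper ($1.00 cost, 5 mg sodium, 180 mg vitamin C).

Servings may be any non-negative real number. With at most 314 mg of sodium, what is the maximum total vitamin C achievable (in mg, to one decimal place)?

Vitamin C per mg sodium: bell pepper 36, banana 7, avocado 1.067, spinach 0.2478.
With no serving limits, spend the whole sodium allowance on bell pepper: 314 mg / 5 mg × 180 mg = 11304.0 mg.

11304.0 mg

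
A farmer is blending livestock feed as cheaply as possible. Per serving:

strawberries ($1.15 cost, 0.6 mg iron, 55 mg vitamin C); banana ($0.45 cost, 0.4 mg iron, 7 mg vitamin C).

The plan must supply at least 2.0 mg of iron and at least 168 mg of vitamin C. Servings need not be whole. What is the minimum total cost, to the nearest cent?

The cheapest plan sits at a corner of the feasible region — with two constraints it uses at most two foods.
strawberries only: max(2.0/0.6, 168/55) = 3.333 servings → $3.83.
banana only: max(2.0/0.4, 168/7) = 24 servings → $10.80.
strawberries + banana with both tight: 2.989 servings and 0.5169 servings → $3.67.
The minimum over all feasible corners is $3.67.

$3.67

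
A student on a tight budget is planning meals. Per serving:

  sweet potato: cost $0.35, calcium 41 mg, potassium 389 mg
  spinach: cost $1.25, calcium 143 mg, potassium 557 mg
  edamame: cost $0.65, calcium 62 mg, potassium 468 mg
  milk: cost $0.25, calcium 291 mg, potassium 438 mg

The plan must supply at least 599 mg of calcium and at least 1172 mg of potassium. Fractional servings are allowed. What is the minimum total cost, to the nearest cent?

sweet potato only: max(599/41, 1172/389) = 14.61 servings → $5.11.
spinach only: max(599/143, 1172/557) = 4.189 servings → $5.24.
edamame only: max(599/62, 1172/468) = 9.661 servings → $6.28.
milk only: max(599/291, 1172/438) = 2.676 servings → $0.67.
sweet potato + spinach: the both-tight solution has a negative serving — not a feasible corner.
sweet potato + edamame with both targets exact would need a negative amount; discard.
sweet potato + milk with both tight: 0.8262 servings and 1.942 servings → $0.77.
spinach + edamame: intersection lies outside the first quadrant.
spinach + milk with both tight: 0.7912 servings and 1.67 servings → $1.41.
edamame + milk with both tight: 0.7217 servings and 1.905 servings → $0.95.
The minimum over all feasible corners is $0.67.

$0.67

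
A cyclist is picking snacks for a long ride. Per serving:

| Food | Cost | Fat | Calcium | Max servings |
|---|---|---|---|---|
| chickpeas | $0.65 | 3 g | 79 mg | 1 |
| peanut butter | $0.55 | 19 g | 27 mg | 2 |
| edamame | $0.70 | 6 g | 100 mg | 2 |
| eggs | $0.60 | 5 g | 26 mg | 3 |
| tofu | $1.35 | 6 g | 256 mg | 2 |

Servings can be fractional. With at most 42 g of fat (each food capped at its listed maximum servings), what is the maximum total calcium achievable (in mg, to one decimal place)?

869.0 mg

Calcium per g fat: tofu 42.67, chickpeas 26.33, edamame 16.67, eggs 5.2, peanut butter 1.421.
Take 2 servings of tofu: uses 12 g fat, +512.0 mg calcium (running total 512.0 mg).
Take 1 serving of chickpeas: uses 3 g fat, +79.0 mg calcium (running total 591.0 mg).
Take 2 servings of edamame: uses 12 g fat, +200.0 mg calcium (running total 791.0 mg).
Take 3 servings of eggs: uses 15 g fat, +78.0 mg calcium (running total 869.0 mg).
Filling greedily by calcium-per-g fat is optimal for one linear limit, giving 869.0 mg.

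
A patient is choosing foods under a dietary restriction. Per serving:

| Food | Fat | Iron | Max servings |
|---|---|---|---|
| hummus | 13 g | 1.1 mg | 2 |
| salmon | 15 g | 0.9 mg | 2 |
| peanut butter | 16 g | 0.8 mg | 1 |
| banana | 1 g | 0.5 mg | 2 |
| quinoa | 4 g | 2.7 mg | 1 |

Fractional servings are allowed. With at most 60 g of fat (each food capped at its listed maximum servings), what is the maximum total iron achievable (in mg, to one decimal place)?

Iron per g fat: quinoa 0.675, banana 0.5, hummus 0.08462, salmon 0.06, peanut butter 0.05.
Take 1 serving of quinoa: uses 4 g fat, +2.7 mg iron (running total 2.7 mg).
Take 2 servings of banana: uses 2 g fat, +1.0 mg iron (running total 3.7 mg).
Take 2 servings of hummus: uses 26 g fat, +2.2 mg iron (running total 5.9 mg).
Take 1.867 servings of salmon: uses 28 g fat, +1.7 mg iron (running total 7.6 mg).
Filling greedily by iron-per-g fat is optimal for one linear limit, giving 7.6 mg.

7.6 mg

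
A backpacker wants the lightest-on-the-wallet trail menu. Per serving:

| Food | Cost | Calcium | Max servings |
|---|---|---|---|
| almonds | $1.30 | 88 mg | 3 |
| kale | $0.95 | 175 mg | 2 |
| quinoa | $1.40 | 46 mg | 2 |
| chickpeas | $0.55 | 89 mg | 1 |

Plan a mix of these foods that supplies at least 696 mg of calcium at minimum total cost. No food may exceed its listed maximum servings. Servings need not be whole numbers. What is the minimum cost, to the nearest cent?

Cost per mg of calcium: kale $0.0054, chickpeas $0.0062, almonds $0.0148, quinoa $0.0304.
Take 2 servings of kale: +350.0 mg calcium for $1.90 (total $1.90, still need 346.0 mg).
Take 1 serving of chickpeas: +89.0 mg calcium for $0.55 (total $2.45, still need 257.0 mg).
Take 2.92 servings of almonds: +257.0 mg calcium for $3.80 (total $6.25, still need 0.0 mg).
Filling from the cheapest source first is optimal under one linear minimum: $6.25.

$6.25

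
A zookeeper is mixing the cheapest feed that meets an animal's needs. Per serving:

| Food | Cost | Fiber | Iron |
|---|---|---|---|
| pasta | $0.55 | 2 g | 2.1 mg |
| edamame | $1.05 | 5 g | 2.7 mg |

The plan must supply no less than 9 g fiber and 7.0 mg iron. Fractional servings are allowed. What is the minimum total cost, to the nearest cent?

$2.16

pasta only: max(9/2, 7.0/2.1) = 4.5 servings → $2.48.
edamame only: max(9/5, 7.0/2.7) = 2.593 servings → $2.72.
pasta + edamame with both tight: 2.098 servings and 0.9608 servings → $2.16.
So the least-cost plan costs $2.16.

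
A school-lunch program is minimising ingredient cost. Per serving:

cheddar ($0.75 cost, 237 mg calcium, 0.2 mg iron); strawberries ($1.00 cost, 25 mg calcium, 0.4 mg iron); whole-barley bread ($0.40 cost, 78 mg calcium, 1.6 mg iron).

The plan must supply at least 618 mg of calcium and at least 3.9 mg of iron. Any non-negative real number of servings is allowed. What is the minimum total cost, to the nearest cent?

This is a tiny linear program; its minimum lies at a vertex of the feasible set. List the vertices and price them.
cheddar only: max(618/237, 3.9/0.2) = 19.5 servings → $14.62.
strawberries only: max(618/25, 3.9/0.4) = 24.72 servings → $24.72.
whole-barley bread only: max(618/78, 3.9/1.6) = 7.923 servings → $3.17.
cheddar + strawberries with both tight: 1.667 servings and 8.916 servings → $10.17.
cheddar + whole-barley bread with both tight: 1.883 servings and 2.202 servings → $2.29.
strawberries + whole-barley bread with both targets exact would need a negative amount; discard.
Cheapest feasible corner: $2.29.

$2.29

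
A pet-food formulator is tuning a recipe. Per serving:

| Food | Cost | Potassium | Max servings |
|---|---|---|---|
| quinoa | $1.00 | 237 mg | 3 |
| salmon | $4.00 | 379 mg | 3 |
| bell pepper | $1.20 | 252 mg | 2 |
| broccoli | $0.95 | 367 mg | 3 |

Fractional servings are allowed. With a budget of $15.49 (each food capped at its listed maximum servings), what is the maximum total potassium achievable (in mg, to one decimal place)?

3002.0 mg

Potassium per dollar: broccoli 386.3, quinoa 237, bell pepper 210, salmon 94.75.
Take 3 servings of broccoli: spends $2.85, +1101.0 mg potassium (running total 1101.0 mg).
Take 3 servings of quinoa: spends $3.00, +711.0 mg potassium (running total 1812.0 mg).
Take 2 servings of bell pepper: spends $2.40, +504.0 mg potassium (running total 2316.0 mg).
Take 1.81 servings of salmon: spends $7.24, +686.0 mg potassium (running total 3002.0 mg).
Greedy by best ratio exhausts the cost allowance optimally: 3002.0 mg.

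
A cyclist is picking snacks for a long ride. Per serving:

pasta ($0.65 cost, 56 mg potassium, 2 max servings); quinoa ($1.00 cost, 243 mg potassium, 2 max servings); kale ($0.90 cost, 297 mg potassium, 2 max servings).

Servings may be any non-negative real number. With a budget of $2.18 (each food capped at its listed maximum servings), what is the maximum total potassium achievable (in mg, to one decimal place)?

686.3 mg

Potassium per dollar: kale 330, quinoa 243, pasta 86.15.
Take 2 servings of kale: spends $1.80, +594.0 mg potassium (running total 594.0 mg).
Take 0.38 servings of quinoa: spends $0.38, +92.3 mg potassium (running total 686.3 mg).
Greedy by best ratio exhausts the cost allowance optimally: 686.3 mg.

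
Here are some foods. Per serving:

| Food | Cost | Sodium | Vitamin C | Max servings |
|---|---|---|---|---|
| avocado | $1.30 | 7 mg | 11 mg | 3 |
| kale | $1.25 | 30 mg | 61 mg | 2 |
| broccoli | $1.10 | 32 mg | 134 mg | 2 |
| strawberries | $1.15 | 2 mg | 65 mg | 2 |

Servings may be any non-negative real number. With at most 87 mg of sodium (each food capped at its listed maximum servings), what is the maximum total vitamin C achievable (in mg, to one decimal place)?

Vitamin C per mg sodium: strawberries 32.5, broccoli 4.188, kale 2.033, avocado 1.571.
Take 2 servings of strawberries: uses 4 mg sodium, +130.0 mg vitamin C (running total 130.0 mg).
Take 2 servings of broccoli: uses 64 mg sodium, +268.0 mg vitamin C (running total 398.0 mg).
Take 0.6333 servings of kale: uses 19 mg sodium, +38.6 mg vitamin C (running total 436.6 mg).
Filling greedily by vitamin C-per-mg sodium is optimal for one linear limit, giving 436.6 mg.

436.6 mg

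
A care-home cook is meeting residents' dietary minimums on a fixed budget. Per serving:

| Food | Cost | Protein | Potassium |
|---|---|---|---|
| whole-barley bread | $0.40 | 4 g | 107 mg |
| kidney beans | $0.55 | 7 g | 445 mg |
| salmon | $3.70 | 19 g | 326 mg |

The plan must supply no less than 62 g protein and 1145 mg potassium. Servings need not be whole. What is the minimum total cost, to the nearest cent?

Minimising a linear cost over {protein ≥ 62, potassium ≥ 1145, servings ≥ 0} — the optimum is at a vertex, using one or two foods.
whole-barley bread only: max(62/4, 1145/107) = 15.5 servings → $6.20.
kidney beans only: max(62/7, 1145/445) = 8.857 servings → $4.87.
salmon only: max(62/19, 1145/326) = 3.512 servings → $13.00.
whole-barley bread + kidney beans with both targets exact would need a negative amount; discard.
whole-barley bread + salmon with both tight: 2.117 servings and 2.818 servings → $11.27.
kidney beans + salmon with both tight: 0.25 servings and 3.171 servings → $11.87.
The minimum over all feasible corners is $4.87.

$4.87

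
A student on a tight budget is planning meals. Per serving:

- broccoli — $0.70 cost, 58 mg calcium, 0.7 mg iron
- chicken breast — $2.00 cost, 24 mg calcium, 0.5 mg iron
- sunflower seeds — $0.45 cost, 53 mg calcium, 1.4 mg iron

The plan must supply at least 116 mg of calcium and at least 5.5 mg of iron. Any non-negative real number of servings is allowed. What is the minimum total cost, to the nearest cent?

Two binding constraints pin down two serving amounts, so the optimal mix uses at most two foods. The candidates are each food alone (scaled to the tighter of calcium/iron) and each pair with both constraints tight.
broccoli only: max(116/58, 5.5/0.7) = 7.857 servings → $5.50.
chicken breast only: max(116/24, 5.5/0.5) = 11 servings → $22.00.
sunflower seeds only: max(116/53, 5.5/1.4) = 3.929 servings → $1.77.
broccoli + chicken breast: the both-tight solution has a negative serving — not a feasible corner.
broccoli + sunflower seeds: intersection lies outside the first quadrant.
chicken breast + sunflower seeds: the both-tight solution has a negative serving — not a feasible corner.
The minimum over all feasible corners is $1.77.

$1.77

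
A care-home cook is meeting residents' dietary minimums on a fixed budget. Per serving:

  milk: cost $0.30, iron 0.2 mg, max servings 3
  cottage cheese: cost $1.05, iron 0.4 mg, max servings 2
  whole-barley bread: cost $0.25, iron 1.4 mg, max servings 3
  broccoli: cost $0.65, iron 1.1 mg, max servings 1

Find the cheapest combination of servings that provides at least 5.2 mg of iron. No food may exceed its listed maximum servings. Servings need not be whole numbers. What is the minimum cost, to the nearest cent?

Cost per mg of iron: whole-barley bread $0.1786, broccoli $0.5909, milk $1.5000, cottage cheese $2.6250.
Take 3 servings of whole-barley bread: +4.2 mg iron for $0.75 (total $0.75, still need 1.0 mg).
Take 0.9091 servings of broccoli: +1.0 mg iron for $0.59 (total $1.34, still need 0.0 mg).
Filling from the cheapest source first is optimal under one linear minimum: $1.34.

$1.34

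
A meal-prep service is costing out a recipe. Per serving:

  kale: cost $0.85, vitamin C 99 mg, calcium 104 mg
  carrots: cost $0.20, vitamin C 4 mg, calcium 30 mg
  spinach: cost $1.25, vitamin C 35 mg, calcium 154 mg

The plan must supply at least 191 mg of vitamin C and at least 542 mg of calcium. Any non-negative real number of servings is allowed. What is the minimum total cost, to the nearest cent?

$3.83

This is a tiny linear program; its minimum lies at a vertex of the feasible set. List the vertices and price them.
kale only: max(191/99, 542/104) = 5.212 servings → $4.43.
carrots only: max(191/4, 542/30) = 47.75 servings → $9.55.
spinach only: max(191/35, 542/154) = 5.457 servings → $6.82.
kale + carrots with both tight: 1.395 servings and 13.23 servings → $3.83.
kale + spinach with both tight: 0.8999 servings and 2.912 servings → $4.40.
carrots + spinach: the both-tight solution has a negative serving — not a feasible corner.
The minimum over all feasible corners is $3.83.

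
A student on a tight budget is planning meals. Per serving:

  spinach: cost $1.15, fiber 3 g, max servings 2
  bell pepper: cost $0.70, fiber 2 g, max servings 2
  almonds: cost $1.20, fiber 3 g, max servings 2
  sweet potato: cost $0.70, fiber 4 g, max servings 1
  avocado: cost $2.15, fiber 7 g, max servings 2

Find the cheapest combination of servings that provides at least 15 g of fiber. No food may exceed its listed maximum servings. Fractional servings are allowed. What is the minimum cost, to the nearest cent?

Cost per g of fiber: sweet potato $0.1750, avocado $0.3071, bell pepper $0.3500, spinach $0.3833, almonds $0.4000.
Take 1 serving of sweet potato: +4.0 g fiber for $0.70 (total $0.70, still need 11.0 g).
Take 1.571 servings of avocado: +11.0 g fiber for $3.38 (total $4.08, still need 0.0 g).
Greedy by cheapest-per-g is optimal for a single linear constraint, so the minimum cost is $4.08.

$4.08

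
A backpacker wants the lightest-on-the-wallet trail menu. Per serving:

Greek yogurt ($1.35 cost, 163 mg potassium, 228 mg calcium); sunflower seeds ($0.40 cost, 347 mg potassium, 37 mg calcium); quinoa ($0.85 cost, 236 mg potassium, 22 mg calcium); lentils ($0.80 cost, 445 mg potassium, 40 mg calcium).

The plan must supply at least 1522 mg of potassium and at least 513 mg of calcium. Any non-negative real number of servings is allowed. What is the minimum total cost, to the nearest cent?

Minimising a linear cost over {potassium ≥ 1522, calcium ≥ 513, servings ≥ 0} — the optimum is at a vertex, using one or two foods.
Greek yogurt only: max(1522/163, 513/228) = 9.337 servings → $12.61.
sunflower seeds only: max(1522/347, 513/37) = 13.86 servings → $5.55.
quinoa only: max(1522/236, 513/22) = 23.32 servings → $19.82.
lentils only: max(1522/445, 513/40) = 12.82 servings → $10.26.
Greek yogurt + sunflower seeds with both tight: 1.665 servings and 3.604 servings → $3.69.
Greek yogurt + quinoa with both tight: 1.744 servings and 5.245 servings → $6.81.
Greek yogurt + lentils with both tight: 1.763 servings and 2.774 servings → $4.60.
sunflower seeds + quinoa: the both-tight solution has a negative serving — not a feasible corner.
sunflower seeds + lentils: the both-tight solution has a negative serving — not a feasible corner.
quinoa + lentils: intersection lies outside the first quadrant.
The minimum over all feasible corners is $3.69.

$3.69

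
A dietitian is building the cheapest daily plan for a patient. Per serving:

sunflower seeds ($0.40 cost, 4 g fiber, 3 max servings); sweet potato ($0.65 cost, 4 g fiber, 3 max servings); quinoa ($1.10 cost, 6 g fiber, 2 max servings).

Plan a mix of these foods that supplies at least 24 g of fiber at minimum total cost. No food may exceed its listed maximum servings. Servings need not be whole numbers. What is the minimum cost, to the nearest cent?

$3.15

Cost per g of fiber: sunflower seeds $0.1000, sweet potato $0.1625, quinoa $0.1833.
Take 3 servings of sunflower seeds: +12.0 g fiber for $1.20 (total $1.20, still need 12.0 g).
Take 3 servings of sweet potato: +12.0 g fiber for $1.95 (total $3.15, still need 0.0 g).
Filling from the cheapest source first is optimal under one linear minimum: $3.15.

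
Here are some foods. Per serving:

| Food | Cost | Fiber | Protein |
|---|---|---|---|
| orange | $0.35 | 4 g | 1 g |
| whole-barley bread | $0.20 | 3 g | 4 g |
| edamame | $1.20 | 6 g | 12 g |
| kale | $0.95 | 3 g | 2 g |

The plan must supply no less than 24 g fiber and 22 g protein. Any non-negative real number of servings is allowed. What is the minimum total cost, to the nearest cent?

$1.60

A basic optimal solution has at most two foods positive. Try each food alone and each pair with both targets met exactly.
orange only: max(24/4, 22/1) = 22 servings → $7.70.
whole-barley bread only: max(24/3, 22/4) = 8 servings → $1.60.
edamame only: max(24/6, 22/12) = 4 servings → $4.80.
kale only: max(24/3, 22/2) = 11 servings → $10.45.
orange + whole-barley bread with both tight: 2.308 servings and 4.923 servings → $1.79.
orange + edamame with both tight: 3.714 servings and 1.524 servings → $3.13.
orange + kale: intersection lies outside the first quadrant.
whole-barley bread + edamame: intersection lies outside the first quadrant.
whole-barley bread + kale with both tight: 3 servings and 5 servings → $5.35.
edamame + kale with both tight: 0.75 servings and 6.5 servings → $7.08.
Cheapest feasible corner: $1.60.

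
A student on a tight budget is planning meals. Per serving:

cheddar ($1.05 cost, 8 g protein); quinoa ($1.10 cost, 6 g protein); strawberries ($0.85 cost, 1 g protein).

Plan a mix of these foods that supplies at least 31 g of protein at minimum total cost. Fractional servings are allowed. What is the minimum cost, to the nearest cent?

Cost per g of protein: cheddar $0.1313, quinoa $0.1833, strawberries $0.8500.
With no serving limits, use only cheddar: 31 g / 8 g = 3.875 servings × $1.05 = $4.07.

$4.07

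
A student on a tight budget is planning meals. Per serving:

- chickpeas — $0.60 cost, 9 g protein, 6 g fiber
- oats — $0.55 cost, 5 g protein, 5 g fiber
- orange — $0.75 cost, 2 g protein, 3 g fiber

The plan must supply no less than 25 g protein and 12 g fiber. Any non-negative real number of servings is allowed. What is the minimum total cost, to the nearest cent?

Check every corner: each single food scaled to meet both minima, and each pair solved so both constraints bind.
chickpeas only: max(25/9, 12/6) = 2.778 servings → $1.67.
oats only: max(25/5, 12/5) = 5 servings → $2.75.
orange only: max(25/2, 12/3) = 12.5 servings → $9.38.
chickpeas + oats with both targets exact would need a negative amount; discard.
chickpeas + orange: the both-tight solution has a negative serving — not a feasible corner.
oats + orange with both targets exact would need a negative amount; discard.
Cheapest feasible corner: $1.67.

$1.67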